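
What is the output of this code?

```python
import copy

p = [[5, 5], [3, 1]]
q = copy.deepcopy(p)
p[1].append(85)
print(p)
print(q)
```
[[5, 5], [3, 1, 85]]
[[5, 5], [3, 1]]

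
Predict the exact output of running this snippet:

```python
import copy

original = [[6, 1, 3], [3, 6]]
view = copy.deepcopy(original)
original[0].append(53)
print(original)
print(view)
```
[[6, 1, 3, 53], [3, 6]]
[[6, 1, 3], [3, 6]]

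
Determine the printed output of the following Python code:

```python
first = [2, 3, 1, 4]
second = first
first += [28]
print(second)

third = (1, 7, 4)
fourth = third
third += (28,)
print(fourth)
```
[2, 3, 1, 4, 28]
(1, 7, 4)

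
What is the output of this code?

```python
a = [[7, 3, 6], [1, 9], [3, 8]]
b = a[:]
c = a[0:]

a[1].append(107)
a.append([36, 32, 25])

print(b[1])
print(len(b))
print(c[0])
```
[1, 9, 107]
3
[7, 3, 6]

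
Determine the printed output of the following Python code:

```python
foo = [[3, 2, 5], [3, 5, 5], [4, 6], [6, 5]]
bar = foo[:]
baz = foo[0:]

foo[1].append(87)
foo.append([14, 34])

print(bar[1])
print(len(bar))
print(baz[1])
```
[3, 5, 5, 87]
4
[3, 5, 5, 87]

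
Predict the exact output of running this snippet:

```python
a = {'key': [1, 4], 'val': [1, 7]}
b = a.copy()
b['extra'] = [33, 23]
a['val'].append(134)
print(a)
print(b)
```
{'key': [1, 4], 'val': [1, 7, 134]}
{'key': [1, 4], 'val': [1, 7, 134], 'extra': [33, 23]}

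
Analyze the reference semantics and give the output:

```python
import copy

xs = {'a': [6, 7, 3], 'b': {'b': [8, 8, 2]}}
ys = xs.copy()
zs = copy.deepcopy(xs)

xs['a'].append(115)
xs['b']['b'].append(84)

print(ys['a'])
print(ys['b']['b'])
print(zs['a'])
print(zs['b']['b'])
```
[6, 7, 3, 115]
[8, 8, 2, 84]
[6, 7, 3]
[8, 8, 2]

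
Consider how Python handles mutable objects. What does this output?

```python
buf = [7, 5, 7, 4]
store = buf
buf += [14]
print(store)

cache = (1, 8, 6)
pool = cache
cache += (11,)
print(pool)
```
[7, 5, 7, 4, 14]
(1, 8, 6)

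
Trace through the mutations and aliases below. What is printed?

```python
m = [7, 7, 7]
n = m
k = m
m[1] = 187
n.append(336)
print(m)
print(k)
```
[7, 187, 7, 336]
[7, 187, 7, 336]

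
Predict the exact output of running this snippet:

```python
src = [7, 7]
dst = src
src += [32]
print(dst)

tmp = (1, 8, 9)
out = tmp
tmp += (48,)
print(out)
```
[7, 7, 32]
(1, 8, 9)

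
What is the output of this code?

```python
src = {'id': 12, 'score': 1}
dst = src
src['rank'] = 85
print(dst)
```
{'id': 12, 'score': 1, 'rank': 85}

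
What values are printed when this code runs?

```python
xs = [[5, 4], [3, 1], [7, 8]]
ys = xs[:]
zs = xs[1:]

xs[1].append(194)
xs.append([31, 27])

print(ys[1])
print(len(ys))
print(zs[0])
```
[3, 1, 194]
3
[3, 1, 194]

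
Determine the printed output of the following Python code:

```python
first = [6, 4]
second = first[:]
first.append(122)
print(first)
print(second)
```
[6, 4, 122]
[6, 4]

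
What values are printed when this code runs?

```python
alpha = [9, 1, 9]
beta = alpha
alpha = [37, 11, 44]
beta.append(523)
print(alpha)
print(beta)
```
[37, 11, 44]
[9, 1, 9, 523]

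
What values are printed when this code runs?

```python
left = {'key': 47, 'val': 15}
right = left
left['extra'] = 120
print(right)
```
{'key': 47, 'val': 15, 'extra': 120}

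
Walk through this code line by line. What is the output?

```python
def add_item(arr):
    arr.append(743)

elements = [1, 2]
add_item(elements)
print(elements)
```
[1, 2, 743]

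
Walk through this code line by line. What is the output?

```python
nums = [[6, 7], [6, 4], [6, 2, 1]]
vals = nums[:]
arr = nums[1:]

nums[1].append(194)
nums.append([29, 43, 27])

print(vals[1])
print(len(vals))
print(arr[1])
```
[6, 4, 194]
3
[6, 2, 1]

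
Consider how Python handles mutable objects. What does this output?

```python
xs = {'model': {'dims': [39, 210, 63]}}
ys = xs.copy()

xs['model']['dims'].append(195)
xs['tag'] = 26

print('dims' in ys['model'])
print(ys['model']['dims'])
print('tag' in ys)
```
True
[39, 210, 63, 195]
False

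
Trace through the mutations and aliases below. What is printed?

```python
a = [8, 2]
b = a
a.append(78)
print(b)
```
[8, 2, 78]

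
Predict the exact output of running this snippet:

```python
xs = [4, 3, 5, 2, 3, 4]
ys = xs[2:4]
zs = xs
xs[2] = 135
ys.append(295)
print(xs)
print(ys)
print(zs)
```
[4, 3, 135, 2, 3, 4]
[5, 2, 295]
[4, 3, 135, 2, 3, 4]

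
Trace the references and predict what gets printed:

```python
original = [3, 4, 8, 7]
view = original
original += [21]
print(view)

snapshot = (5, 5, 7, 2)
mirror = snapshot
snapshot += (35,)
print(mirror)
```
[3, 4, 8, 7, 21]
(5, 5, 7, 2)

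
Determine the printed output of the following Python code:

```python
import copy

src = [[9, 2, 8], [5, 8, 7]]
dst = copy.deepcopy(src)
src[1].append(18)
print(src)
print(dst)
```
[[9, 2, 8], [5, 8, 7, 18]]
[[9, 2, 8], [5, 8, 7]]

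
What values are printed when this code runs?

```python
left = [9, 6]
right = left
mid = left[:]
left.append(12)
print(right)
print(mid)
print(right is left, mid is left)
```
[9, 6, 12]
[9, 6]
True False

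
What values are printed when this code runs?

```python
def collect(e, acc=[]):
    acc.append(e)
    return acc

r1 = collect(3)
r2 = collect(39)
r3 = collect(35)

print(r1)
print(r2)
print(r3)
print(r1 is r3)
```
[3, 39, 35]
[3, 39, 35]
[3, 39, 35]
True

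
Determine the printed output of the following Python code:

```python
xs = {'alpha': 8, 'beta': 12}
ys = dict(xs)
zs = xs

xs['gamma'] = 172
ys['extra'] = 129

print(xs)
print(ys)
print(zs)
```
{'alpha': 8, 'beta': 12, 'gamma': 172}
{'alpha': 8, 'beta': 12, 'extra': 129}
{'alpha': 8, 'beta': 12, 'gamma': 172}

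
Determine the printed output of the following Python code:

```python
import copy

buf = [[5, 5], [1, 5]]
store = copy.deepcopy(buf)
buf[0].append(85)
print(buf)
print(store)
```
[[5, 5, 85], [1, 5]]
[[5, 5], [1, 5]]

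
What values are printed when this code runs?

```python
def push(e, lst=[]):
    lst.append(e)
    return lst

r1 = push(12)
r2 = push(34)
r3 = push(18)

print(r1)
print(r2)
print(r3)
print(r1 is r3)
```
[12, 34, 18]
[12, 34, 18]
[12, 34, 18]
True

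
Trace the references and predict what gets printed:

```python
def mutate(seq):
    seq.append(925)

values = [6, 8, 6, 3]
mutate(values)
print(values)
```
[6, 8, 6, 3, 925]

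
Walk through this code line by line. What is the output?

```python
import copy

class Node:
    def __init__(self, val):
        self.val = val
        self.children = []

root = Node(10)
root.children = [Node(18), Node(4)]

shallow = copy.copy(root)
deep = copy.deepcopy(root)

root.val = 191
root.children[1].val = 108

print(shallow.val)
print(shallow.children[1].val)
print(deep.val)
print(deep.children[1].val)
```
10
108
10
4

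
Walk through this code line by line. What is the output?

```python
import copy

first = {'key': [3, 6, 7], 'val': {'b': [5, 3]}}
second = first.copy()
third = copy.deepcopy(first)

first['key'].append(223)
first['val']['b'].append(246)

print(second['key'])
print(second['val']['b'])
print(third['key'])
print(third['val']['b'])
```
[3, 6, 7, 223]
[5, 3, 246]
[3, 6, 7]
[5, 3]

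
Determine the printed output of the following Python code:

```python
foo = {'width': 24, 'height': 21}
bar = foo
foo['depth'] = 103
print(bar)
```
{'width': 24, 'height': 21, 'depth': 103}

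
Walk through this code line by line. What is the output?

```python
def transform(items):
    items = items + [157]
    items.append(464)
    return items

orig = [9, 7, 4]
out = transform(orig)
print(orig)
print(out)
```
[9, 7, 4]
[9, 7, 4, 157, 464]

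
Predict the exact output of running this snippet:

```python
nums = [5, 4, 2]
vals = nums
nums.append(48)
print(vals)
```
[5, 4, 2, 48]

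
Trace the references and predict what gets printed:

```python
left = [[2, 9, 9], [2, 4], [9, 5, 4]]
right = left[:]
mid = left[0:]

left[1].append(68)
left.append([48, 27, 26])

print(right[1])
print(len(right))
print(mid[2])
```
[2, 4, 68]
3
[9, 5, 4]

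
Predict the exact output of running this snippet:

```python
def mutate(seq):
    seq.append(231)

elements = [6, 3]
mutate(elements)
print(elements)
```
[6, 3, 231]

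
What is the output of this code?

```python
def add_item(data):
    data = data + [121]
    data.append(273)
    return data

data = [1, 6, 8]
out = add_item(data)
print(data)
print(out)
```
[1, 6, 8]
[1, 6, 8, 121, 273]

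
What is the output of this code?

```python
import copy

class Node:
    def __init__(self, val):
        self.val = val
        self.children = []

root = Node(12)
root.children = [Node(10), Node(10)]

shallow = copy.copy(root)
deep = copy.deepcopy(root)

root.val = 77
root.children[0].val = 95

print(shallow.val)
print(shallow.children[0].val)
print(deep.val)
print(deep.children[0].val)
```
12
95
12
10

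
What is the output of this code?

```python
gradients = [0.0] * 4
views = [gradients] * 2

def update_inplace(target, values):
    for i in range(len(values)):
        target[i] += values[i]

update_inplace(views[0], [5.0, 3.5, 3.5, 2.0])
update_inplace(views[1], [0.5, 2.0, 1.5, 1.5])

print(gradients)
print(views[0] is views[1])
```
[5.5, 5.5, 5.0, 3.5]
True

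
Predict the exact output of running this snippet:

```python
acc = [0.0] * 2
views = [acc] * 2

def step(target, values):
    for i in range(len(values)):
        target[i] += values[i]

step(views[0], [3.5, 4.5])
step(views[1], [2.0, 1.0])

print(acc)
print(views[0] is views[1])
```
[5.5, 5.5]
True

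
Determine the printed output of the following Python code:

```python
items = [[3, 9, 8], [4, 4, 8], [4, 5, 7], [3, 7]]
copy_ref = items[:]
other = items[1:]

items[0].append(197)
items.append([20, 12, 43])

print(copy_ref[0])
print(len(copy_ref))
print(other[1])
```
[3, 9, 8, 197]
4
[4, 5, 7]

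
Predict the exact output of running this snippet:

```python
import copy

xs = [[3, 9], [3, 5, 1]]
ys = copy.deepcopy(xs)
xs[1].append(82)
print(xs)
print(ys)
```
[[3, 9], [3, 5, 1, 82]]
[[3, 9], [3, 5, 1]]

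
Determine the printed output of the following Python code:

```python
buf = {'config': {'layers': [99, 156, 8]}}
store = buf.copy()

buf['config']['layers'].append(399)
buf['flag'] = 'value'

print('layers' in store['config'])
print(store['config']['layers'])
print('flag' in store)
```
True
[99, 156, 8, 399]
False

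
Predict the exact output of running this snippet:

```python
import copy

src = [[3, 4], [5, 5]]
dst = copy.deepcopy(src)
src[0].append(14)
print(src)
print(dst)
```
[[3, 4, 14], [5, 5]]
[[3, 4], [5, 5]]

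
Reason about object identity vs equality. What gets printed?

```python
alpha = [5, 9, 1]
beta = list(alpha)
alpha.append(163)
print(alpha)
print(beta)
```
[5, 9, 1, 163]
[5, 9, 1]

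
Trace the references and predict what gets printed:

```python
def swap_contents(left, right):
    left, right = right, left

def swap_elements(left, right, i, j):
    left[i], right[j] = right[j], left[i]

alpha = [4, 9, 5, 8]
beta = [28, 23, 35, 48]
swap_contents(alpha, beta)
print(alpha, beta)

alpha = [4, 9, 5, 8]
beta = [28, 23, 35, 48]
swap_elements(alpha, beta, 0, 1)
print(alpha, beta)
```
[4, 9, 5, 8] [28, 23, 35, 48]
[23, 9, 5, 8] [28, 4, 35, 48]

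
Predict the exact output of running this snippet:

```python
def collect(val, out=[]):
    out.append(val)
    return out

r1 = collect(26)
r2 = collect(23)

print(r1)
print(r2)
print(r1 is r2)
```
[26, 23]
[26, 23]
True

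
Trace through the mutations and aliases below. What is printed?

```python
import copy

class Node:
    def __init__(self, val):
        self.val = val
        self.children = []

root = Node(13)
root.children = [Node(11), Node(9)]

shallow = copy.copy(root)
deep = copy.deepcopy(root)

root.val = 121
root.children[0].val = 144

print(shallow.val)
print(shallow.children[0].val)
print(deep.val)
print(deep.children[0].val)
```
13
144
13
11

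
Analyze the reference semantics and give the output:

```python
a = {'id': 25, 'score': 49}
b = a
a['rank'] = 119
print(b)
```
{'id': 25, 'score': 49, 'rank': 119}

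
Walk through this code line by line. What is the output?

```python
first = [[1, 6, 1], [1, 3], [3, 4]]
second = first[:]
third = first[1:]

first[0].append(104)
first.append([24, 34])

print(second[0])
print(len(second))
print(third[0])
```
[1, 6, 1, 104]
3
[1, 3]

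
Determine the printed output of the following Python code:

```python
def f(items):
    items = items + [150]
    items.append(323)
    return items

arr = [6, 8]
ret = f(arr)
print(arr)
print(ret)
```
[6, 8]
[6, 8, 150, 323]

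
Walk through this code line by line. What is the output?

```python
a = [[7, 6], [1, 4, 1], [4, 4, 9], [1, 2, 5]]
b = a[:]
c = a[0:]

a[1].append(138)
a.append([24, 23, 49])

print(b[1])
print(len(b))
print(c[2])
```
[1, 4, 1, 138]
4
[4, 4, 9]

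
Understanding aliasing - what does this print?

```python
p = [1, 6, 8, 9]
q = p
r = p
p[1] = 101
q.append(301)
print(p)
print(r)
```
[1, 101, 8, 9, 301]
[1, 101, 8, 9, 301]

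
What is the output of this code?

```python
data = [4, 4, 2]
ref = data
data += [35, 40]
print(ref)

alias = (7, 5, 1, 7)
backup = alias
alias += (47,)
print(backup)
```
[4, 4, 2, 35, 40]
(7, 5, 1, 7)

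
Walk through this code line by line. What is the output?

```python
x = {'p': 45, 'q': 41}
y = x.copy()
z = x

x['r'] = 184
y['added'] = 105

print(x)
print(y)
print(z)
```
{'p': 45, 'q': 41, 'r': 184}
{'p': 45, 'q': 41, 'added': 105}
{'p': 45, 'q': 41, 'r': 184}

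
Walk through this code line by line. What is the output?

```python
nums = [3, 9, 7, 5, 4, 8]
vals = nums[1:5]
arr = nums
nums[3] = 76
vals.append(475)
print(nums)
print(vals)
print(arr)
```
[3, 9, 7, 76, 4, 8]
[9, 7, 5, 4, 475]
[3, 9, 7, 76, 4, 8]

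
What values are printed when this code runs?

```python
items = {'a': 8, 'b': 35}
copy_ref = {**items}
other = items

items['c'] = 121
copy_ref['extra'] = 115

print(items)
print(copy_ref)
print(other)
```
{'a': 8, 'b': 35, 'c': 121}
{'a': 8, 'b': 35, 'extra': 115}
{'a': 8, 'b': 35, 'c': 121}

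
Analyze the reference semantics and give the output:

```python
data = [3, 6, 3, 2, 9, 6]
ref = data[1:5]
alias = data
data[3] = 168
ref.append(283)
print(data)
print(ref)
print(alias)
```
[3, 6, 3, 168, 9, 6]
[6, 3, 2, 9, 283]
[3, 6, 3, 168, 9, 6]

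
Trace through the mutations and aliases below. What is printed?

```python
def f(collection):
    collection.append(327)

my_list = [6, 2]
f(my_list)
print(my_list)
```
[6, 2, 327]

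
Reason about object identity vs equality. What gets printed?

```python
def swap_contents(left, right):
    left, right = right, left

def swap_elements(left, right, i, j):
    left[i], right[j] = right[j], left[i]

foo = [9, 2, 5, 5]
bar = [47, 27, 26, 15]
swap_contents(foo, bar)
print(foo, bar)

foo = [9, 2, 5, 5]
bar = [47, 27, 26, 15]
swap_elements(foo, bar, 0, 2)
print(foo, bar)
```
[9, 2, 5, 5] [47, 27, 26, 15]
[26, 2, 5, 5] [47, 27, 9, 15]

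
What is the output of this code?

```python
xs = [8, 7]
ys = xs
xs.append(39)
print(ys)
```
[8, 7, 39]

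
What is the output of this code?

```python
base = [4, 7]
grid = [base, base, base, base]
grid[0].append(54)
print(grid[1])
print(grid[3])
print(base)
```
[4, 7, 54]
[4, 7, 54]
[4, 7, 54]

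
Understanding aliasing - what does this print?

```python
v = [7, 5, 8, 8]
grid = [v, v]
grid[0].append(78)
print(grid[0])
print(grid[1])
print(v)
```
[7, 5, 8, 8, 78]
[7, 5, 8, 8, 78]
[7, 5, 8, 8, 78]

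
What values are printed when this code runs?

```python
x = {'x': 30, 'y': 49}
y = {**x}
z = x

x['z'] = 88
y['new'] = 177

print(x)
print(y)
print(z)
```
{'x': 30, 'y': 49, 'z': 88}
{'x': 30, 'y': 49, 'new': 177}
{'x': 30, 'y': 49, 'z': 88}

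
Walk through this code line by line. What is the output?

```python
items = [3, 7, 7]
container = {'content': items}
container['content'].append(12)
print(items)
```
[3, 7, 7, 12]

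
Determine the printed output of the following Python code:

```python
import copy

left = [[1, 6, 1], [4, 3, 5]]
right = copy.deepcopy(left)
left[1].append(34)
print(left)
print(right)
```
[[1, 6, 1], [4, 3, 5, 34]]
[[1, 6, 1], [4, 3, 5]]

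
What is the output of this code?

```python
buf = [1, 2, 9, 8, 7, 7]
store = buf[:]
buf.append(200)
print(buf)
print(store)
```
[1, 2, 9, 8, 7, 7, 200]
[1, 2, 9, 8, 7, 7]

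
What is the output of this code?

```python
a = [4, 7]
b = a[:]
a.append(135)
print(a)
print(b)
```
[4, 7, 135]
[4, 7]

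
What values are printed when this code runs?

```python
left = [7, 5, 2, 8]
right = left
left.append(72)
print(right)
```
[7, 5, 2, 8, 72]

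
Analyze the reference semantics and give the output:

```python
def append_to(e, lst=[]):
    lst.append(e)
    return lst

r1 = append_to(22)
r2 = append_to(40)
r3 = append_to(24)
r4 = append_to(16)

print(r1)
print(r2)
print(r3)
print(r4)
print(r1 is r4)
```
[22, 40, 24, 16]
[22, 40, 24, 16]
[22, 40, 24, 16]
[22, 40, 24, 16]
True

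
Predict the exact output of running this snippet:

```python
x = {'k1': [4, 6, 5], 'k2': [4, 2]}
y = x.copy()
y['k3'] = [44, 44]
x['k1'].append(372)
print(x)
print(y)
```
{'k1': [4, 6, 5, 372], 'k2': [4, 2]}
{'k1': [4, 6, 5, 372], 'k2': [4, 2], 'k3': [44, 44]}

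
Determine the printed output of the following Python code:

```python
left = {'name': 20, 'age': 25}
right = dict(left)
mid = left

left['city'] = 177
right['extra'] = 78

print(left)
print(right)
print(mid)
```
{'name': 20, 'age': 25, 'city': 177}
{'name': 20, 'age': 25, 'extra': 78}
{'name': 20, 'age': 25, 'city': 177}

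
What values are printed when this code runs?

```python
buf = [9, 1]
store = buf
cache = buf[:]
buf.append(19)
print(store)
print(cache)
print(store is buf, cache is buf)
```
[9, 1, 19]
[9, 1]
True False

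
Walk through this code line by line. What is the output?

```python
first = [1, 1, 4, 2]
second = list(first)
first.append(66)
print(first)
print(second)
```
[1, 1, 4, 2, 66]
[1, 1, 4, 2]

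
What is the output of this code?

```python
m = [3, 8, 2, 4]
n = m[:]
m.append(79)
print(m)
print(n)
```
[3, 8, 2, 4, 79]
[3, 8, 2, 4]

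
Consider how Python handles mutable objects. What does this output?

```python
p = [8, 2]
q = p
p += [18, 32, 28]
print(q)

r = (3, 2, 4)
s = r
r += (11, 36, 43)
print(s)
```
[8, 2, 18, 32, 28]
(3, 2, 4)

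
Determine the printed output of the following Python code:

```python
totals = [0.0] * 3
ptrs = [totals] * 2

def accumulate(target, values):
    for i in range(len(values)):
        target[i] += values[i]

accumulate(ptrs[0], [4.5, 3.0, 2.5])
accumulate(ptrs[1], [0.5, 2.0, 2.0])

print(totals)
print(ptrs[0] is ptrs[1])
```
[5.0, 5.0, 4.5]
True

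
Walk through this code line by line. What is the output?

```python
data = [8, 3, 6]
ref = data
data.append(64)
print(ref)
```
[8, 3, 6, 64]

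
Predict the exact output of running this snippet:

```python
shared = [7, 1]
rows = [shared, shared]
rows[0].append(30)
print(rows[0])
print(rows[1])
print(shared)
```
[7, 1, 30]
[7, 1, 30]
[7, 1, 30]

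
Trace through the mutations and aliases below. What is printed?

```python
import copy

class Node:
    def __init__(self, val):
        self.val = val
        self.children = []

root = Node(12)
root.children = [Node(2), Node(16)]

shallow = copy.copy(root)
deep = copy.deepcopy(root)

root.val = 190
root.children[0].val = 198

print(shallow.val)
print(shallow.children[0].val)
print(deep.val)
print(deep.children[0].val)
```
12
198
12
2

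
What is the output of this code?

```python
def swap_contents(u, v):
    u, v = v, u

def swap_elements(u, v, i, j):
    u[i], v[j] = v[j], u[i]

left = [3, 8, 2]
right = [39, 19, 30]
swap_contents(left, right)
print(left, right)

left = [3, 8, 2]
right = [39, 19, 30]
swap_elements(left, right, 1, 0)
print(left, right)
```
[3, 8, 2] [39, 19, 30]
[3, 39, 2] [8, 19, 30]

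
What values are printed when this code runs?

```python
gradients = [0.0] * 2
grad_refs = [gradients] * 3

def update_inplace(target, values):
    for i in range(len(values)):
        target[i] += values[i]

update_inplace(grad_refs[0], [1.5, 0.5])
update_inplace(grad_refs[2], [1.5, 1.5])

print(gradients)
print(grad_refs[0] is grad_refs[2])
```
[3.0, 2.0]
True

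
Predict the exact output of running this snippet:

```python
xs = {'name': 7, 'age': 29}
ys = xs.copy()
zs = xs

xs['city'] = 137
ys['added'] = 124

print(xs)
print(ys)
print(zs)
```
{'name': 7, 'age': 29, 'city': 137}
{'name': 7, 'age': 29, 'added': 124}
{'name': 7, 'age': 29, 'city': 137}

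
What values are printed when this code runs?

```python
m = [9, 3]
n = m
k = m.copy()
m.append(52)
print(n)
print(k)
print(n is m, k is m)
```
[9, 3, 52]
[9, 3]
True False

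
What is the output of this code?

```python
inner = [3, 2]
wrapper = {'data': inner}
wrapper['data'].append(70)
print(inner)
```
[3, 2, 70]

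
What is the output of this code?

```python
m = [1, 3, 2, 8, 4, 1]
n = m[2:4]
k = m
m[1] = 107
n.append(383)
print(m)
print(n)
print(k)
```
[1, 107, 2, 8, 4, 1]
[2, 8, 383]
[1, 107, 2, 8, 4, 1]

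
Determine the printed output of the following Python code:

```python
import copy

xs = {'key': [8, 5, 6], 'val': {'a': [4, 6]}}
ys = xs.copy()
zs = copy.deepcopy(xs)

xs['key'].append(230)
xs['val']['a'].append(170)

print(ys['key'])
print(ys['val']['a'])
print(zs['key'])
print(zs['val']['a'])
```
[8, 5, 6, 230]
[4, 6, 170]
[8, 5, 6]
[4, 6]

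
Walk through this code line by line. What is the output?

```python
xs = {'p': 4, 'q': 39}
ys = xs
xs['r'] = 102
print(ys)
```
{'p': 4, 'q': 39, 'r': 102}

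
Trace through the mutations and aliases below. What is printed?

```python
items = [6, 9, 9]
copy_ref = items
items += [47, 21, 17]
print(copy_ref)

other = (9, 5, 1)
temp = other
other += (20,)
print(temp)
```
[6, 9, 9, 47, 21, 17]
(9, 5, 1)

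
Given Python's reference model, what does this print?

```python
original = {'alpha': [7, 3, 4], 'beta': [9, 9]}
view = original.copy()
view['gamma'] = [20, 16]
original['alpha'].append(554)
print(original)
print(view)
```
{'alpha': [7, 3, 4, 554], 'beta': [9, 9]}
{'alpha': [7, 3, 4, 554], 'beta': [9, 9], 'gamma': [20, 16]}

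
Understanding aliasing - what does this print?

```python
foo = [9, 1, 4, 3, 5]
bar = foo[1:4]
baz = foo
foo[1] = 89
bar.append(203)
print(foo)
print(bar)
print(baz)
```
[9, 89, 4, 3, 5]
[1, 4, 3, 203]
[9, 89, 4, 3, 5]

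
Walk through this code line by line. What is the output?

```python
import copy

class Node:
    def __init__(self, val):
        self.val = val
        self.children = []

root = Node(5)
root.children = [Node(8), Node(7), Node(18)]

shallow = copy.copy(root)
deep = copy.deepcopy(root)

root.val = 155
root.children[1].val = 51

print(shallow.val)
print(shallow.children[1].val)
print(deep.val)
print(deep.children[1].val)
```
5
51
5
7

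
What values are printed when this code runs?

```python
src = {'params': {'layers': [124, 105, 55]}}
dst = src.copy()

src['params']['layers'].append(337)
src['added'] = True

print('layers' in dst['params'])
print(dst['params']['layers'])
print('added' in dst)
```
True
[124, 105, 55, 337]
False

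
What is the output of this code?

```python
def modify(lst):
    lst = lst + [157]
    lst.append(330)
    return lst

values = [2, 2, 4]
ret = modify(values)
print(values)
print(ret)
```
[2, 2, 4]
[2, 2, 4, 157, 330]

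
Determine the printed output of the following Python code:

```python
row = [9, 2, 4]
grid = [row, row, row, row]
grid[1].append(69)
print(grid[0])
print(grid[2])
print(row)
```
[9, 2, 4, 69]
[9, 2, 4, 69]
[9, 2, 4, 69]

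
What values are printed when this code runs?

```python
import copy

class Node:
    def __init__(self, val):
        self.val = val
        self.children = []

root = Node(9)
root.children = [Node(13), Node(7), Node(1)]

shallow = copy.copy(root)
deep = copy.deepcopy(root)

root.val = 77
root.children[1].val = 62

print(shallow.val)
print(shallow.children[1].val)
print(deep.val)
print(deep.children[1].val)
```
9
62
9
7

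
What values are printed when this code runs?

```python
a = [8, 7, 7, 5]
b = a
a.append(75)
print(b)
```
[8, 7, 7, 5, 75]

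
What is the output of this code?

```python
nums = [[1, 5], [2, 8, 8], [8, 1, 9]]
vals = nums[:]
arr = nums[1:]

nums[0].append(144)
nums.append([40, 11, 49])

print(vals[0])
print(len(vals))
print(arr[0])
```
[1, 5, 144]
3
[2, 8, 8]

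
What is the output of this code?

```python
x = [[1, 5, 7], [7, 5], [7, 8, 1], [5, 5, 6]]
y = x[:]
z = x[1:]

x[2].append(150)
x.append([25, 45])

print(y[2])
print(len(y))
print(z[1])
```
[7, 8, 1, 150]
4
[7, 8, 1, 150]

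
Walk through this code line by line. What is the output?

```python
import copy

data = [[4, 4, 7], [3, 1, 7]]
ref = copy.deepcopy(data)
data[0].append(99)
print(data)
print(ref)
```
[[4, 4, 7, 99], [3, 1, 7]]
[[4, 4, 7], [3, 1, 7]]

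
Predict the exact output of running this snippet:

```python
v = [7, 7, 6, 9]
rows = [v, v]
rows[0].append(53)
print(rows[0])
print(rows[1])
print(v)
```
[7, 7, 6, 9, 53]
[7, 7, 6, 9, 53]
[7, 7, 6, 9, 53]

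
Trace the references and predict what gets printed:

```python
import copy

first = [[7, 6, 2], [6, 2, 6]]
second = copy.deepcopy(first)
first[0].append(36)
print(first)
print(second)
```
[[7, 6, 2, 36], [6, 2, 6]]
[[7, 6, 2], [6, 2, 6]]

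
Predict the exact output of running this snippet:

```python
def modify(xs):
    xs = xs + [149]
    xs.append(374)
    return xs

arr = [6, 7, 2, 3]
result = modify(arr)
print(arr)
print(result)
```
[6, 7, 2, 3]
[6, 7, 2, 3, 149, 374]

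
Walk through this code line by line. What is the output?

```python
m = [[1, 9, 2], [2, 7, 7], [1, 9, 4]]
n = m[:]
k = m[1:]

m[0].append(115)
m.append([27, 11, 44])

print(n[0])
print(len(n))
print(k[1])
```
[1, 9, 2, 115]
3
[1, 9, 4]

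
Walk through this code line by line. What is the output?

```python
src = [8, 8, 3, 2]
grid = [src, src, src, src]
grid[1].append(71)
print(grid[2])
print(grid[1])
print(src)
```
[8, 8, 3, 2, 71]
[8, 8, 3, 2, 71]
[8, 8, 3, 2, 71]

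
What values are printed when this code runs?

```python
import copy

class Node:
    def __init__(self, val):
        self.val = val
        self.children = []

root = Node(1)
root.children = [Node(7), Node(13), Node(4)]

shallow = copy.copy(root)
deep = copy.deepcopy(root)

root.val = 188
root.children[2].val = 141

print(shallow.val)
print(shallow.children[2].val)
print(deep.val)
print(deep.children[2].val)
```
1
141
1
4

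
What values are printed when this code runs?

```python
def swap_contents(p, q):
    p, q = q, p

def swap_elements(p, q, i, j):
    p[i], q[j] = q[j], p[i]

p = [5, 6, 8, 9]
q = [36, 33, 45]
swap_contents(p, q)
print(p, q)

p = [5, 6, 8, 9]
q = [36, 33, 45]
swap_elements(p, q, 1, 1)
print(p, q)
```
[5, 6, 8, 9] [36, 33, 45]
[5, 33, 8, 9] [36, 6, 45]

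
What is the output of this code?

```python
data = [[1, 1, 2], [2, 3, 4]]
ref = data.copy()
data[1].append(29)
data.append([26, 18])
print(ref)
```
[[1, 1, 2], [2, 3, 4, 29]]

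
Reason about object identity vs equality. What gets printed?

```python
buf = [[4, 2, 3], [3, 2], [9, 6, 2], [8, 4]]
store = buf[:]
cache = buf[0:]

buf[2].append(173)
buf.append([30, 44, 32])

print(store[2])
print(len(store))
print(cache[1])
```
[9, 6, 2, 173]
4
[3, 2]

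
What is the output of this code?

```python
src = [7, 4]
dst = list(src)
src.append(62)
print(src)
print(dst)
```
[7, 4, 62]
[7, 4]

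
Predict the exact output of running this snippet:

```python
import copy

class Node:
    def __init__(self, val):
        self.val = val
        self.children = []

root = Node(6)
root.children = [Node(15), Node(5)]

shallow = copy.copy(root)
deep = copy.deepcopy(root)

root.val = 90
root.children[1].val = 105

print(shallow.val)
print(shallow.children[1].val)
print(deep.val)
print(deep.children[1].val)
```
6
105
6
5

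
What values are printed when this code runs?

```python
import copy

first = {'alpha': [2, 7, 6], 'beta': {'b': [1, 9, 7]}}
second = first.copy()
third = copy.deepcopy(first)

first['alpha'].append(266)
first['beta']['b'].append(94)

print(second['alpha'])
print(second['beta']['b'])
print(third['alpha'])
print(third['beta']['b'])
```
[2, 7, 6, 266]
[1, 9, 7, 94]
[2, 7, 6]
[1, 9, 7]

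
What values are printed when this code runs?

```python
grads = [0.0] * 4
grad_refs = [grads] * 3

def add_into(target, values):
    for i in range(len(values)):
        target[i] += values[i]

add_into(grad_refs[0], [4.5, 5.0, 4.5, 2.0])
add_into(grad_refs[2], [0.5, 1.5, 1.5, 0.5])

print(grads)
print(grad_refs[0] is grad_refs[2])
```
[5.0, 6.5, 6.0, 2.5]
True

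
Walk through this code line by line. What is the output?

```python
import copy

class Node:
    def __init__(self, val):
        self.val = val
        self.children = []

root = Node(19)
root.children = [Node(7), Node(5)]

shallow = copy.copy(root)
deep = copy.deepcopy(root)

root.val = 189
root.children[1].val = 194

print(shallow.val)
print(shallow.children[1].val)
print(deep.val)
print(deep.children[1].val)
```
19
194
19
5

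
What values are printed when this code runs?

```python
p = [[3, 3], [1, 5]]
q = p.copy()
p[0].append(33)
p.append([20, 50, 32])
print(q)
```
[[3, 3, 33], [1, 5]]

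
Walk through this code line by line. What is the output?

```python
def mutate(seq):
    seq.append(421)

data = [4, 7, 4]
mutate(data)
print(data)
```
[4, 7, 4, 421]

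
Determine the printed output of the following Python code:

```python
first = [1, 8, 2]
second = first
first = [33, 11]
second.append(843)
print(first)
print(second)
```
[33, 11]
[1, 8, 2, 843]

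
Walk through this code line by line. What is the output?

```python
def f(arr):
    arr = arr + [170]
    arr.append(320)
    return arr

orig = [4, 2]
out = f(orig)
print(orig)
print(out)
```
[4, 2]
[4, 2, 170, 320]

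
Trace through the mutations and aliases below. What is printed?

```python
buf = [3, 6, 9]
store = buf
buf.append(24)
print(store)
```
[3, 6, 9, 24]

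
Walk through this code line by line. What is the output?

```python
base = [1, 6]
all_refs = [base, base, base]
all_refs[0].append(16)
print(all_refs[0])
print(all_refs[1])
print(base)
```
[1, 6, 16]
[1, 6, 16]
[1, 6, 16]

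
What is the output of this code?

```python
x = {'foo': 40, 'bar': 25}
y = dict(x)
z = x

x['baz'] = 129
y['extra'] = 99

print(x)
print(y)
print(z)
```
{'foo': 40, 'bar': 25, 'baz': 129}
{'foo': 40, 'bar': 25, 'extra': 99}
{'foo': 40, 'bar': 25, 'baz': 129}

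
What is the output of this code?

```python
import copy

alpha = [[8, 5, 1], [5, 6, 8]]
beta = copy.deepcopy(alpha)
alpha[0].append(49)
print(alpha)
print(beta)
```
[[8, 5, 1, 49], [5, 6, 8]]
[[8, 5, 1], [5, 6, 8]]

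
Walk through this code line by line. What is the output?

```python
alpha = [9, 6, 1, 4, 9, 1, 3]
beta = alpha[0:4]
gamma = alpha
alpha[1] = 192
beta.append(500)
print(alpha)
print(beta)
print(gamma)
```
[9, 192, 1, 4, 9, 1, 3]
[9, 6, 1, 4, 500]
[9, 192, 1, 4, 9, 1, 3]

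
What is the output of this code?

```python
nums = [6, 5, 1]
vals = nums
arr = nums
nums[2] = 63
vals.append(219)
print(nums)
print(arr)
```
[6, 5, 63, 219]
[6, 5, 63, 219]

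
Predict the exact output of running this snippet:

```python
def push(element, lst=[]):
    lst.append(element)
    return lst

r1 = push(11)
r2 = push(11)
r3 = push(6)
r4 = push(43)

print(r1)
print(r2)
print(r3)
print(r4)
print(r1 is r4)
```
[11, 11, 6, 43]
[11, 11, 6, 43]
[11, 11, 6, 43]
[11, 11, 6, 43]
True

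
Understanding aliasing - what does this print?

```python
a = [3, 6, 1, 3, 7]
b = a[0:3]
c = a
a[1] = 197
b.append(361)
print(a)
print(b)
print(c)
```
[3, 197, 1, 3, 7]
[3, 6, 1, 361]
[3, 197, 1, 3, 7]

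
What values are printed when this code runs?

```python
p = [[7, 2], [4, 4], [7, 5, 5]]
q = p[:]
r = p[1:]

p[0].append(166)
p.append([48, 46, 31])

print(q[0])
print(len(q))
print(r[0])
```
[7, 2, 166]
3
[4, 4]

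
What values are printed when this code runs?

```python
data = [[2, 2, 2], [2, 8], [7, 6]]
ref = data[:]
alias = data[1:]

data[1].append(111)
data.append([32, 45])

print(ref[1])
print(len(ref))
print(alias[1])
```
[2, 8, 111]
3
[7, 6]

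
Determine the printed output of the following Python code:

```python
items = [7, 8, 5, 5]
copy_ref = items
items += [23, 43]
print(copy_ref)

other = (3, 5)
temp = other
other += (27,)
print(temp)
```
[7, 8, 5, 5, 23, 43]
(3, 5)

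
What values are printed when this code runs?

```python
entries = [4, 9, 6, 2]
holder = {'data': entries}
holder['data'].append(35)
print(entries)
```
[4, 9, 6, 2, 35]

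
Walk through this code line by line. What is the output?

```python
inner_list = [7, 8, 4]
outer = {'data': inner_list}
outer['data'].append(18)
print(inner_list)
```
[7, 8, 4, 18]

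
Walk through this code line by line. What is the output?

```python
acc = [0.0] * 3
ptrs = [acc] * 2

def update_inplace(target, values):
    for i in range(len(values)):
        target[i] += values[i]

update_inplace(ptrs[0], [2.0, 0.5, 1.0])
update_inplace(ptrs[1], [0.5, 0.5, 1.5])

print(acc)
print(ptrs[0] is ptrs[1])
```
[2.5, 1.0, 2.5]
True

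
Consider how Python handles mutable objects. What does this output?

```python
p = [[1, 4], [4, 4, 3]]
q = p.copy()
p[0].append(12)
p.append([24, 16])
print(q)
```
[[1, 4, 12], [4, 4, 3]]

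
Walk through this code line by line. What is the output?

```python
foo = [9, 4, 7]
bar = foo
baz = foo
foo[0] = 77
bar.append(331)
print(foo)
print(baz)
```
[77, 4, 7, 331]
[77, 4, 7, 331]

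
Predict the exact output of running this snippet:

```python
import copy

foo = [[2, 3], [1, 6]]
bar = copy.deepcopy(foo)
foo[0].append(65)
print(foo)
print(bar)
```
[[2, 3, 65], [1, 6]]
[[2, 3], [1, 6]]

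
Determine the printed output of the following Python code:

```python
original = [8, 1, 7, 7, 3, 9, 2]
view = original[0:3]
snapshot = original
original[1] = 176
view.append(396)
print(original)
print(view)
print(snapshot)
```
[8, 176, 7, 7, 3, 9, 2]
[8, 1, 7, 396]
[8, 176, 7, 7, 3, 9, 2]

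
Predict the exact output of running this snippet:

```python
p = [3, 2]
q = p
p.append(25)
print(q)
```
[3, 2, 25]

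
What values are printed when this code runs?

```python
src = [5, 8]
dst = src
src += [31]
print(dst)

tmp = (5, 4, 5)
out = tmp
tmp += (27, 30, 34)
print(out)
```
[5, 8, 31]
(5, 4, 5)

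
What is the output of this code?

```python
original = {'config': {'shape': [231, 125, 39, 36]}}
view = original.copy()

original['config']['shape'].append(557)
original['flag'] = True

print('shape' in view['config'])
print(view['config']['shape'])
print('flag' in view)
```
True
[231, 125, 39, 36, 557]
False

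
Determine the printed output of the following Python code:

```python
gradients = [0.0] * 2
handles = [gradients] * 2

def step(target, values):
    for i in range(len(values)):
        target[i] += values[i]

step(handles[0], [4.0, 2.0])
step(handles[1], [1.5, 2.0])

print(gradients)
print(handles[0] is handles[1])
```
[5.5, 4.0]
True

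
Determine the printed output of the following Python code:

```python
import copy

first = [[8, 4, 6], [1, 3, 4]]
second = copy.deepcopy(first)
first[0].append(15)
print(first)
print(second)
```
[[8, 4, 6, 15], [1, 3, 4]]
[[8, 4, 6], [1, 3, 4]]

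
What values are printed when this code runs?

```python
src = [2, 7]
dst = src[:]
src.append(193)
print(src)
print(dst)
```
[2, 7, 193]
[2, 7]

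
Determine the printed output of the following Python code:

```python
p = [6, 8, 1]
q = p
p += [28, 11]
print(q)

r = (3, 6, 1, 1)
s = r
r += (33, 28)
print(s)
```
[6, 8, 1, 28, 11]
(3, 6, 1, 1)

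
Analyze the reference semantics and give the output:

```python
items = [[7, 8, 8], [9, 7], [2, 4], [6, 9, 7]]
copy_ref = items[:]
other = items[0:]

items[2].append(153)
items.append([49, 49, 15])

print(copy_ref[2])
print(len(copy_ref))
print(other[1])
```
[2, 4, 153]
4
[9, 7]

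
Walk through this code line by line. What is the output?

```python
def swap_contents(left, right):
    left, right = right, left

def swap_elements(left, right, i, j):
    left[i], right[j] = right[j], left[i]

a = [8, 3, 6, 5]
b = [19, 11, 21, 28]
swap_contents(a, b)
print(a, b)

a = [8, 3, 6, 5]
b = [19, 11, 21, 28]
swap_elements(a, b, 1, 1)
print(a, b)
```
[8, 3, 6, 5] [19, 11, 21, 28]
[8, 11, 6, 5] [19, 3, 21, 28]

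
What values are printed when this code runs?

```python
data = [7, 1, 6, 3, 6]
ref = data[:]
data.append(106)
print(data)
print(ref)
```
[7, 1, 6, 3, 6, 106]
[7, 1, 6, 3, 6]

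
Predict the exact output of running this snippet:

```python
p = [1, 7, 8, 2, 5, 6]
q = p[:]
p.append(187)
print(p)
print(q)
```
[1, 7, 8, 2, 5, 6, 187]
[1, 7, 8, 2, 5, 6]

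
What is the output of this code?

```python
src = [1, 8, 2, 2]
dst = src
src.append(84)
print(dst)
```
[1, 8, 2, 2, 84]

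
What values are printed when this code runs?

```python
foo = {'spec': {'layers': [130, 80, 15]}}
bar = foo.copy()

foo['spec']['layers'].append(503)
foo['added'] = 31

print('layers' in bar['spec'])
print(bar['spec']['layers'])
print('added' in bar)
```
True
[130, 80, 15, 503]
False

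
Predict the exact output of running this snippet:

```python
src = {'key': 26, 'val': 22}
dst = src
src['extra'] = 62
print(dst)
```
{'key': 26, 'val': 22, 'extra': 62}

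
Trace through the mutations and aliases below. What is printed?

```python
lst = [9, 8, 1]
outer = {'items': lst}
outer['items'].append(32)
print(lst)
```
[9, 8, 1, 32]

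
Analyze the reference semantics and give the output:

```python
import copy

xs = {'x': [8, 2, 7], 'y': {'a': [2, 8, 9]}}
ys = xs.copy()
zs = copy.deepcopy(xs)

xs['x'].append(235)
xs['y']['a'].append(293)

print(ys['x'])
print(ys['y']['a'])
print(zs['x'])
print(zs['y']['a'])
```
[8, 2, 7, 235]
[2, 8, 9, 293]
[8, 2, 7]
[2, 8, 9]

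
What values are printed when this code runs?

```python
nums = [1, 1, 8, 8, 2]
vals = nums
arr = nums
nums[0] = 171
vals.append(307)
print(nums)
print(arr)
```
[171, 1, 8, 8, 2, 307]
[171, 1, 8, 8, 2, 307]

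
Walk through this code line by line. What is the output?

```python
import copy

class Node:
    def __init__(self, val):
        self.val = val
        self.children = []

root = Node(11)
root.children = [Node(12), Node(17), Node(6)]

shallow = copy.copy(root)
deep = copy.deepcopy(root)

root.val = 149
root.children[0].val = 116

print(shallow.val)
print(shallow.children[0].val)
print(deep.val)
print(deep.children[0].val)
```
11
116
11
12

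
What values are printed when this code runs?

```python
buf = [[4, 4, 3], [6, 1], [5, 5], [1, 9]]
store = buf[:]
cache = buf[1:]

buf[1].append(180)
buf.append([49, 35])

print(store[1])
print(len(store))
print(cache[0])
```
[6, 1, 180]
4
[6, 1, 180]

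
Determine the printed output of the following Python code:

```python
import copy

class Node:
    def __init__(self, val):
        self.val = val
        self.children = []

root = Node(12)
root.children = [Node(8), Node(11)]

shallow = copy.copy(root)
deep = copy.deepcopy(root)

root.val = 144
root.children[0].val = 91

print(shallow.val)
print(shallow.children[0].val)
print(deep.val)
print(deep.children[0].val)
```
12
91
12
8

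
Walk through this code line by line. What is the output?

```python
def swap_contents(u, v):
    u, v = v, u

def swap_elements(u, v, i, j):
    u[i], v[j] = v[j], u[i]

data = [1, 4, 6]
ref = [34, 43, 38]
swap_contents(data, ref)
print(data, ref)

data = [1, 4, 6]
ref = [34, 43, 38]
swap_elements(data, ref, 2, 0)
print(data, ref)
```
[1, 4, 6] [34, 43, 38]
[1, 4, 34] [6, 43, 38]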